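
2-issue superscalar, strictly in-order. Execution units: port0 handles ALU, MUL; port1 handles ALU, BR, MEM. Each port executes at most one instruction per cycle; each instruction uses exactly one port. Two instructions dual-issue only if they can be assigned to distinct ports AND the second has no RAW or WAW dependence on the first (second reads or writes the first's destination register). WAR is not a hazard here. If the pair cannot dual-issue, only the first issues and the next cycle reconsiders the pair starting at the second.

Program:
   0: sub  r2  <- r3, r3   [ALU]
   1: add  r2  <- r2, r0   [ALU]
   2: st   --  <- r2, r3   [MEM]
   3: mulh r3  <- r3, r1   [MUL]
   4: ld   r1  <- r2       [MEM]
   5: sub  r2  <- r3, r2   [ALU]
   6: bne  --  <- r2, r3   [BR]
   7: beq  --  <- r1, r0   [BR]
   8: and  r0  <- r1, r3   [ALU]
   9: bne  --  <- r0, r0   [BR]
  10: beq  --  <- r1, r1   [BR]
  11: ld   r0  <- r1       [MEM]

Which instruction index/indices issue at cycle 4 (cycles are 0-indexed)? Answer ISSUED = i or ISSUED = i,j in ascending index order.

ISSUED = 6

  cy0 -> i0 (sub) RAW+WAW r2
  cy1 -> i1 (add) RAW r2
  cy2 -> i2&i3 (st/mulh) 2-wide
  cy3 -> i4&i5 (ld/sub) 2-wide
  cy4 -> i6 (bne) no-port BR/BR
  cy5 -> i7&i8 (beq/and) 2-wide
  cy6 -> i9 (bne) no-port BR/BR
  cy7 -> i10 (beq) no-port BR/MEM
  cy8 -> i11 (ld) tail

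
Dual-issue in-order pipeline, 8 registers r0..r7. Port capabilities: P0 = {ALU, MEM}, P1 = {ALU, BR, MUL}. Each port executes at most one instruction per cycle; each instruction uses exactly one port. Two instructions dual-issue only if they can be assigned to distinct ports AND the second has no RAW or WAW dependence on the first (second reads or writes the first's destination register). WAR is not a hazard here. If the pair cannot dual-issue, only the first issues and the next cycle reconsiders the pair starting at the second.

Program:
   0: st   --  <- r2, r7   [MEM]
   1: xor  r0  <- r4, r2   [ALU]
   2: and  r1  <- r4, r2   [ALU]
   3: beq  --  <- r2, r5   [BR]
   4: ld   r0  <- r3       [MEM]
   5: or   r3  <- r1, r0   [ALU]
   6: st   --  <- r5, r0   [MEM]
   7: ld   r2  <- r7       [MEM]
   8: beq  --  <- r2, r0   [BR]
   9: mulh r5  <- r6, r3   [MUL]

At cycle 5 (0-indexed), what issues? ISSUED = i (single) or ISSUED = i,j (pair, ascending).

ISSUED = 8

0. st.MEM;xor.ALU @i0/i1  | pair
1. and.ALU;beq.BR @i2/i3  | pair
2. ld.MEM @i4  | RAW r0
3. or.ALU;st.MEM @i5/i6  | pair
4. ld.MEM @i7  | RAW r2
5. beq.BR @i8  | no-port BR/MUL
6. mulh.MUL @i9  | tail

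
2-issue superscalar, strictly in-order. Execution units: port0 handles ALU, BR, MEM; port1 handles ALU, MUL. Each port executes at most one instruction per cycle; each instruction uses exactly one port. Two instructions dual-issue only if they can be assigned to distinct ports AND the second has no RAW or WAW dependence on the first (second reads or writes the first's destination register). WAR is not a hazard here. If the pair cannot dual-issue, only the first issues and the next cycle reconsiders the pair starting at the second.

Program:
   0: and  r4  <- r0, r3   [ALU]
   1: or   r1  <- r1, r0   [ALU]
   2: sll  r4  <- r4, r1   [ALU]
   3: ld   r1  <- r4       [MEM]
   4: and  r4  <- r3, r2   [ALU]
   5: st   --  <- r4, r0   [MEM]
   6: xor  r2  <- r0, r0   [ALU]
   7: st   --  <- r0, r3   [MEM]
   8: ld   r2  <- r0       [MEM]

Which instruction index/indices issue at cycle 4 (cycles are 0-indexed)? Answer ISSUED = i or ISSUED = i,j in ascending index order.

#0 head=0: and+or i0+i1 pair
#1 head=2: sll i2 RAW r4
#2 head=3: ld+and i3+i4 pair
#3 head=5: st+xor i5+i6 pair
#4 head=7: st i7 no-port MEM/MEM
#5 head=8: ld i8 tail

ISSUED = 7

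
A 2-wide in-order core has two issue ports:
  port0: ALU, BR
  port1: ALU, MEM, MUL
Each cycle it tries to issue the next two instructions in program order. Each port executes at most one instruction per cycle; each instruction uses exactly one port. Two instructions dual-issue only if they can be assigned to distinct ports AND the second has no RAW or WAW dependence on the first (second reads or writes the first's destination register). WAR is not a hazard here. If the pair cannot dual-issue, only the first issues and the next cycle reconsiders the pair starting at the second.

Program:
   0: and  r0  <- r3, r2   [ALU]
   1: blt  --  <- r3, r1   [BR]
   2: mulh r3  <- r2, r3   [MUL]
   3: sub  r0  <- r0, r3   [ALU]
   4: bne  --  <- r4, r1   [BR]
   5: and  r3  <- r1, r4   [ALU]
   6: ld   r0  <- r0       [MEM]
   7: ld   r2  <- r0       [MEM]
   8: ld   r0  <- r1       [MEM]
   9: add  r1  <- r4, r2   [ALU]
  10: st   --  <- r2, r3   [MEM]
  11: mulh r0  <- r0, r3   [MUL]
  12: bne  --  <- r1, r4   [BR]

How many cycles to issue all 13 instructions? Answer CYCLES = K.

CYCLES = 8

#0 head=0: and.ALU+blt.BR i0+i1 pair
#1 head=2: mulh.MUL i2 RAW r3
#2 head=3: sub.ALU+bne.BR i3+i4 pair
#3 head=5: and.ALU+ld.MEM i5+i6 pair
#4 head=7: ld.MEM i7 no-port MEM/MEM
#5 head=8: ld.MEM+add.ALU i8+i9 pair
#6 head=10: st.MEM i10 no-port MEM/MUL
#7 head=11: mulh.MUL+bne.BR i11+i12 pair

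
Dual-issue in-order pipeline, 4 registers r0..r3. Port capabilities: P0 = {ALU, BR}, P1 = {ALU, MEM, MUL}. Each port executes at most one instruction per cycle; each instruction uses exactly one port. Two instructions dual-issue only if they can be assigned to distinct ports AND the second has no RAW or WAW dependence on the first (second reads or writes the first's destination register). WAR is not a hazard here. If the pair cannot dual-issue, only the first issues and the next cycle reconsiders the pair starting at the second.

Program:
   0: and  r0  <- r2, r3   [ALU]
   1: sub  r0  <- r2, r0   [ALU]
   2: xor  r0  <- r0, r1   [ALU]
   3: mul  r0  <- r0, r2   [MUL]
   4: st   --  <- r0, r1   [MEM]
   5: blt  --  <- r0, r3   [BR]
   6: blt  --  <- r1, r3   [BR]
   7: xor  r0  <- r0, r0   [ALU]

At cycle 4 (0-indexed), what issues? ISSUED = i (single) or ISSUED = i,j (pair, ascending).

0. and @i0  | RAW+WAW r0
1. sub @i1  | RAW+WAW r0
2. xor @i2  | RAW+WAW r0
3. mul @i3  | no-port MUL/MEM
4. st+blt @i4/i5  | pair
5. blt+xor @i6/i7  | pair

ISSUED = 4,5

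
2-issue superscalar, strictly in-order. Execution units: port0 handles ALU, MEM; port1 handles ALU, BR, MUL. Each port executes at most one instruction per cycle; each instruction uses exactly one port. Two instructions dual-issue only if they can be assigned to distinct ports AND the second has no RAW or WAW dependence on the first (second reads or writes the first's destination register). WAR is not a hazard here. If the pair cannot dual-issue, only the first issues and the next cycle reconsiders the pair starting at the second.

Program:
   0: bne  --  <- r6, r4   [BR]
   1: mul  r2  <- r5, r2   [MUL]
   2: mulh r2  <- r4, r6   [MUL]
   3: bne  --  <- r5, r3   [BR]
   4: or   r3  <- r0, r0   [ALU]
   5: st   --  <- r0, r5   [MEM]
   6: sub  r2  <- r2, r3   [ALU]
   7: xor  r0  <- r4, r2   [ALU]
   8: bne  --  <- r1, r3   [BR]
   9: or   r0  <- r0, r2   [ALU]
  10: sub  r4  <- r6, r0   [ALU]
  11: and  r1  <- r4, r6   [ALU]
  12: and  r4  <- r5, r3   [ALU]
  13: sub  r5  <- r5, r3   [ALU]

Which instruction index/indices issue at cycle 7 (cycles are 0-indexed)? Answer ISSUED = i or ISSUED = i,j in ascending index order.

#0 head=0: bne i0 no-port BR/MUL
#1 head=1: mul i1 no-port MUL/MUL
#2 head=2: mulh i2 no-port MUL/BR
#3 head=3: bne+or i3&i4 2-wide
#4 head=5: st+sub i5&i6 2-wide
#5 head=7: xor+bne i7&i8 2-wide
#6 head=9: or i9 RAW r0
#7 head=10: sub i10 RAW r4
#8 head=11: and+and i11&i12 2-wide
#9 head=13: sub i13 tail

ISSUED = 10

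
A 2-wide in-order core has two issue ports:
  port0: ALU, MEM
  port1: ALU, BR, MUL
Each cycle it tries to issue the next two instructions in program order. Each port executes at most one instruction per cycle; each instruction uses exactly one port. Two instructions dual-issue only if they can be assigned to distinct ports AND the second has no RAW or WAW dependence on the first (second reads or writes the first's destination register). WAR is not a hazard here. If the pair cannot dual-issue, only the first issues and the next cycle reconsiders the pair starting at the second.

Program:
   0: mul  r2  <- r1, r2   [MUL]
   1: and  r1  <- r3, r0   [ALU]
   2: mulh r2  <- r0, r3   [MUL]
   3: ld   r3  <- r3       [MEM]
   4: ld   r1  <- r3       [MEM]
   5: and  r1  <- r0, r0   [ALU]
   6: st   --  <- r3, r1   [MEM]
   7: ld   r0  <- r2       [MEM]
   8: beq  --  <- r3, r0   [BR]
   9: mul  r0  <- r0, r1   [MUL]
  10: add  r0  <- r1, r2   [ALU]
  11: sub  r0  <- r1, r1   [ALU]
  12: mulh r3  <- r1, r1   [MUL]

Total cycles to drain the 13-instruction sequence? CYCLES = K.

[0] i0/i1  mul/and  -- dual
[1] i2/i3  mulh/ld  -- dual
[2] i4  ld  -- WAW r1
[3] i5  and  -- RAW r1
[4] i6  st  -- no-port MEM/MEM
[5] i7  ld  -- RAW r0
[6] i8  beq  -- no-port BR/MUL
[7] i9  mul  -- WAW r0
[8] i10  add  -- WAW r0
[9] i11/i12  sub/mulh  -- dual

CYCLES = 10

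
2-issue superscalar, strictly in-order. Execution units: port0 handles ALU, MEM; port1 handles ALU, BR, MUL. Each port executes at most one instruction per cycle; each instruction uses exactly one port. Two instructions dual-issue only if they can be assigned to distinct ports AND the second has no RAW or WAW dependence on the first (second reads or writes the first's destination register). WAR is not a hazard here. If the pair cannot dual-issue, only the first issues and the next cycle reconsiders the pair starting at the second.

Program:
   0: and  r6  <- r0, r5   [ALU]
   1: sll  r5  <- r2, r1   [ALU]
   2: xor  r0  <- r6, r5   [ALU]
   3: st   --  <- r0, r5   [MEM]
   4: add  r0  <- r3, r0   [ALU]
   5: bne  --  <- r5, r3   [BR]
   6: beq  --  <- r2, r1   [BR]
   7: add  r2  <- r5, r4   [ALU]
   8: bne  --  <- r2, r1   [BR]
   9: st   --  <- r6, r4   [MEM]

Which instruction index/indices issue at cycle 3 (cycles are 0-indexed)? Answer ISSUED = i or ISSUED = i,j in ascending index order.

ISSUED = 5

#0 head=0: and.ALU/sll.ALU i0+i1 2-wide
#1 head=2: xor.ALU i2 RAW r0
#2 head=3: st.MEM/add.ALU i3+i4 2-wide
#3 head=5: bne.BR i5 no-port BR/BR
#4 head=6: beq.BR/add.ALU i6+i7 2-wide
#5 head=8: bne.BR/st.MEM i8+i9 2-wide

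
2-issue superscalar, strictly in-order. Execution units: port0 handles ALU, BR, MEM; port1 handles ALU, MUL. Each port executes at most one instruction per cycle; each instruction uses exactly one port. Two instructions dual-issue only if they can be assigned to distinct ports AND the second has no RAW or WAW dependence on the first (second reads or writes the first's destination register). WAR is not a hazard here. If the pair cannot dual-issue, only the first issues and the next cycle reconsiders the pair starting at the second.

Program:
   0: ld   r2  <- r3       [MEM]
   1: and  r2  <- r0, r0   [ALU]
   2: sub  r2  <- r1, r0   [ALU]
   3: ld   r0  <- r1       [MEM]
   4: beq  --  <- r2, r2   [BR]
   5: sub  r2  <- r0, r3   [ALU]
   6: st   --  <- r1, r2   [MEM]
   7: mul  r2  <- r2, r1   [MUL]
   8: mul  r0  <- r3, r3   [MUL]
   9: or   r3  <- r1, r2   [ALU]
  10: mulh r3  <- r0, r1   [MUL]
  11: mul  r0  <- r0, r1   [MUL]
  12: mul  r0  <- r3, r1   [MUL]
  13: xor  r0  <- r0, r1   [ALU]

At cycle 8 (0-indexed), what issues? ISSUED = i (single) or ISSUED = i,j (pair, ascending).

ISSUED = 12

  cy0 -> i0 (ld) WAW r2
  cy1 -> i1 (and) WAW r2
  cy2 -> i2&i3 (sub+ld) 2-wide
  cy3 -> i4&i5 (beq+sub) 2-wide
  cy4 -> i6&i7 (st+mul) 2-wide
  cy5 -> i8&i9 (mul+or) 2-wide
  cy6 -> i10 (mulh) no-port MUL/MUL
  cy7 -> i11 (mul) no-port MUL/MUL
  cy8 -> i12 (mul) RAW+WAW r0
  cy9 -> i13 (xor) tail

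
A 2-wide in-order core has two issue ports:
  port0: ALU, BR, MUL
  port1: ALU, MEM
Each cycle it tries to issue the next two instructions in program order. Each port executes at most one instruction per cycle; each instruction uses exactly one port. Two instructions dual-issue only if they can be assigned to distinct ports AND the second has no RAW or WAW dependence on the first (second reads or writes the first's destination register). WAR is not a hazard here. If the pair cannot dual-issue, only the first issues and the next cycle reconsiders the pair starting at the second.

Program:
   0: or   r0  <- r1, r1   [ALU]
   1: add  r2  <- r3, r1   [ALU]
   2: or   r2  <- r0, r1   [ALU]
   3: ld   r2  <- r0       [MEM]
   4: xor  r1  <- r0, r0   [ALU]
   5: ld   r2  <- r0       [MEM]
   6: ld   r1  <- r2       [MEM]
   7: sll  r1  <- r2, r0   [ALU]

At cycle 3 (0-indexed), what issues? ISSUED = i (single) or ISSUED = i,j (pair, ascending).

  cy0 -> i0&i1 (or add) 2-wide
  cy1 -> i2 (or) WAW r2
  cy2 -> i3&i4 (ld xor) 2-wide
  cy3 -> i5 (ld) no-port MEM/MEM
  cy4 -> i6 (ld) WAW r1
  cy5 -> i7 (sll) tail

ISSUED = 5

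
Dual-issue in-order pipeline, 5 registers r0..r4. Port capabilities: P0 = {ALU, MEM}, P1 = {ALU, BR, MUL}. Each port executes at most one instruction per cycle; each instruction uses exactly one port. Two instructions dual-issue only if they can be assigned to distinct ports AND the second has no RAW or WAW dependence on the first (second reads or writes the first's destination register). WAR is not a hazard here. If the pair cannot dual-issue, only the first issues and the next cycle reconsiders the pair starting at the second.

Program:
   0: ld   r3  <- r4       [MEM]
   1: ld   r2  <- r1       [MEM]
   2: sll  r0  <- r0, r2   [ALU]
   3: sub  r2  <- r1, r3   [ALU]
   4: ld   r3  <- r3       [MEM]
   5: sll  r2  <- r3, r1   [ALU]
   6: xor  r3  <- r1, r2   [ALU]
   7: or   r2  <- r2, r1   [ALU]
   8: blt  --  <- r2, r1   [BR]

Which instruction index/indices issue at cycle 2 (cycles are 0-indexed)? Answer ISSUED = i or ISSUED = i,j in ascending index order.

ISSUED = 2,3

0. ld @i0  | no-port MEM/MEM
1. ld @i1  | RAW r2
2. sll/sub @i2+i3  | dual
3. ld @i4  | RAW r3
4. sll @i5  | RAW r2
5. xor/or @i6+i7  | dual
6. blt @i8  | tail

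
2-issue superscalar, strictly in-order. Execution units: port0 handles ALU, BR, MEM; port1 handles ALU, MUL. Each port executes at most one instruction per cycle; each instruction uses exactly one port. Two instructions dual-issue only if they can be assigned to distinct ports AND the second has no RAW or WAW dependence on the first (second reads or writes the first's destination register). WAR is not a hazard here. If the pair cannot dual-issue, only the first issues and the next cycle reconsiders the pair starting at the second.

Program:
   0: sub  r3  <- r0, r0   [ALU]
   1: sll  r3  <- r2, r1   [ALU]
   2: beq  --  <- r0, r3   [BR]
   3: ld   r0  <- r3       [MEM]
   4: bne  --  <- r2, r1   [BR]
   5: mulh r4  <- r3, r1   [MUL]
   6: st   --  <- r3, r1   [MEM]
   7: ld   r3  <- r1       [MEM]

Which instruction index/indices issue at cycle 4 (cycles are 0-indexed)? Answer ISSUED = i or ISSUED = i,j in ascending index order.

ISSUED = 4,5

c0: i0 sub  WAW r3
c1: i1 sll  RAW r3
c2: i2 beq  no-port BR/MEM
c3: i3 ld  no-port MEM/BR
c4: i4/i5 bne+mulh  2-wide
c5: i6 st  no-port MEM/MEM
c6: i7 ld  tail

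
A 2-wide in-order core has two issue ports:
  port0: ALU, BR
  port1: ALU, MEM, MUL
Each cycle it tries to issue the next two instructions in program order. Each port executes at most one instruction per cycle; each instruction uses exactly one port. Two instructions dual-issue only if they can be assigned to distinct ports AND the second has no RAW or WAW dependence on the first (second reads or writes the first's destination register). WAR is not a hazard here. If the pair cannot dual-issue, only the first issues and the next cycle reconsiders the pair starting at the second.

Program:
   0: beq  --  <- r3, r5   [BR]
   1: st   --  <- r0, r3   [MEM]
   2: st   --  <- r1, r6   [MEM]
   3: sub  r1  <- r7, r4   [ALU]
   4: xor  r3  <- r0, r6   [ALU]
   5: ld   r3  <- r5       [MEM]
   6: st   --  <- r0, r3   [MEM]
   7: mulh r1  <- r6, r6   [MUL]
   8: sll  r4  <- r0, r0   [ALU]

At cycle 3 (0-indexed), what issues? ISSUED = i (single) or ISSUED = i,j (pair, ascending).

  cy0 -> i0/i1 (beq.BR st.MEM) dual
  cy1 -> i2/i3 (st.MEM sub.ALU) dual
  cy2 -> i4 (xor.ALU) WAW r3
  cy3 -> i5 (ld.MEM) no-port MEM/MEM
  cy4 -> i6 (st.MEM) no-port MEM/MUL
  cy5 -> i7/i8 (mulh.MUL sll.ALU) dual

ISSUED = 5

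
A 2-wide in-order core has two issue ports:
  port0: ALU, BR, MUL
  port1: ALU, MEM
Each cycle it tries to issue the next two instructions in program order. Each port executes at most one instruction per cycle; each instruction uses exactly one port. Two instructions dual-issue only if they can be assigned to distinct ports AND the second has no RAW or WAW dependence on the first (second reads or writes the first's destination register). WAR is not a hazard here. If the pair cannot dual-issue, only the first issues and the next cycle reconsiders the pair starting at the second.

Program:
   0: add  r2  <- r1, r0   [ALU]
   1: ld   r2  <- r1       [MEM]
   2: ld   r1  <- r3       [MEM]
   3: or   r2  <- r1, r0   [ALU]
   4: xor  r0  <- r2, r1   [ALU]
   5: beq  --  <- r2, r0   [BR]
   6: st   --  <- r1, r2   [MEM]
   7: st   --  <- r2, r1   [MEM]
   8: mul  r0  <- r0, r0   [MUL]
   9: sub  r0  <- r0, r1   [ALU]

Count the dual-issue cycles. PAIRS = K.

PAIRS = 2

#0 head=0: add.ALU i0 WAW r2
#1 head=1: ld.MEM i1 no-port MEM/MEM
#2 head=2: ld.MEM i2 RAW r1
#3 head=3: or.ALU i3 RAW r2
#4 head=4: xor.ALU i4 RAW r0
#5 head=5: beq.BR+st.MEM i5,i6 dual
#6 head=7: st.MEM+mul.MUL i7,i8 dual
#7 head=9: sub.ALU i9 tail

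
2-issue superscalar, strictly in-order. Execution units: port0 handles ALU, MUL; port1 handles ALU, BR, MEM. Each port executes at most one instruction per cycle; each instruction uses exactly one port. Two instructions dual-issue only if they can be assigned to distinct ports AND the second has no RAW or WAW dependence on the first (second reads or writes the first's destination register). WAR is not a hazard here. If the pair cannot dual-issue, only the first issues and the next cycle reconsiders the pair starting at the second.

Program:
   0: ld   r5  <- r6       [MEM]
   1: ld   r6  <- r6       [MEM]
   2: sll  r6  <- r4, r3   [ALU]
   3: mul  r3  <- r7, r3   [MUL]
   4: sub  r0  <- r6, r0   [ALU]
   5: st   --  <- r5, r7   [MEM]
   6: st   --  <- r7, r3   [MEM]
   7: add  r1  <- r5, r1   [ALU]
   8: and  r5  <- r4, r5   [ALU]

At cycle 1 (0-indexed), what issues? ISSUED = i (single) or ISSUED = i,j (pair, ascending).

ISSUED = 1

0. ld @i0  | no-port MEM/MEM
1. ld @i1  | WAW r6
2. sll mul @i2&i3  | pair
3. sub st @i4&i5  | pair
4. st add @i6&i7  | pair
5. and @i8  | tail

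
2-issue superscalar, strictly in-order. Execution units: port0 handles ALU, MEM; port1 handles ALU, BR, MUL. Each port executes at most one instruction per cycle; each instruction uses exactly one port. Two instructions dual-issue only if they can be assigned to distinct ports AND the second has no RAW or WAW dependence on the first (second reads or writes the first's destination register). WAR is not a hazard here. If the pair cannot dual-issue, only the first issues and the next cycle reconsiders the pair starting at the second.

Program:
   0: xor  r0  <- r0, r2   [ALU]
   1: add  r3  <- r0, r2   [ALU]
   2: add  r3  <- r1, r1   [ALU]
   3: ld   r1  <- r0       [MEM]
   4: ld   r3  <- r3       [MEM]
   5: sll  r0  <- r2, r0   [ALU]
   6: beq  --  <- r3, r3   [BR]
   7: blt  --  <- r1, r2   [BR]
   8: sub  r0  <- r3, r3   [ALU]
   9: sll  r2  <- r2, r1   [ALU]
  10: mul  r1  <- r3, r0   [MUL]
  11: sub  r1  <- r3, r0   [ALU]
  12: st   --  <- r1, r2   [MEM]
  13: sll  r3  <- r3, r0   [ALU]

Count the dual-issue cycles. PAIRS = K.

  cy0 -> i0 (xor) RAW r0
  cy1 -> i1 (add) WAW r3
  cy2 -> i2/i3 (add/ld) 2-wide
  cy3 -> i4/i5 (ld/sll) 2-wide
  cy4 -> i6 (beq) no-port BR/BR
  cy5 -> i7/i8 (blt/sub) 2-wide
  cy6 -> i9/i10 (sll/mul) 2-wide
  cy7 -> i11 (sub) RAW r1
  cy8 -> i12/i13 (st/sll) 2-wide

PAIRS = 5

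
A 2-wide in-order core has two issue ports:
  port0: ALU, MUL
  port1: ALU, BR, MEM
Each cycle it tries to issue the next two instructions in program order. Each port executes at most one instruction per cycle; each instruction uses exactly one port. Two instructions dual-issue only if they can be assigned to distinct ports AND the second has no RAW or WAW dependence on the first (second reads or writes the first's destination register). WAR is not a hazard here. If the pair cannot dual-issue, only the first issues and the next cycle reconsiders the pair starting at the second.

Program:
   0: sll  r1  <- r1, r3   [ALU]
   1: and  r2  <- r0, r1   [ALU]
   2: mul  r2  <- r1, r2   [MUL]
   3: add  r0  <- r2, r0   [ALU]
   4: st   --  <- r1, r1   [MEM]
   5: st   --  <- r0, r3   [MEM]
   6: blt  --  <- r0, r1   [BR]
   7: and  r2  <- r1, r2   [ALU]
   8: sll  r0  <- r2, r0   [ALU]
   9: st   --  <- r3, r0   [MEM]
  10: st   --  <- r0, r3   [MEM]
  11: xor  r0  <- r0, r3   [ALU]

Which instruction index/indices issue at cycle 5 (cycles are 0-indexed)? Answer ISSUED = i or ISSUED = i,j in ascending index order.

0. sll.ALU @i0  | RAW r1
1. and.ALU @i1  | RAW+WAW r2
2. mul.MUL @i2  | RAW r2
3. add.ALU/st.MEM @i3,i4  | 2-wide
4. st.MEM @i5  | no-port MEM/BR
5. blt.BR/and.ALU @i6,i7  | 2-wide
6. sll.ALU @i8  | RAW r0
7. st.MEM @i9  | no-port MEM/MEM
8. st.MEM/xor.ALU @i10,i11  | 2-wide

ISSUED = 6,7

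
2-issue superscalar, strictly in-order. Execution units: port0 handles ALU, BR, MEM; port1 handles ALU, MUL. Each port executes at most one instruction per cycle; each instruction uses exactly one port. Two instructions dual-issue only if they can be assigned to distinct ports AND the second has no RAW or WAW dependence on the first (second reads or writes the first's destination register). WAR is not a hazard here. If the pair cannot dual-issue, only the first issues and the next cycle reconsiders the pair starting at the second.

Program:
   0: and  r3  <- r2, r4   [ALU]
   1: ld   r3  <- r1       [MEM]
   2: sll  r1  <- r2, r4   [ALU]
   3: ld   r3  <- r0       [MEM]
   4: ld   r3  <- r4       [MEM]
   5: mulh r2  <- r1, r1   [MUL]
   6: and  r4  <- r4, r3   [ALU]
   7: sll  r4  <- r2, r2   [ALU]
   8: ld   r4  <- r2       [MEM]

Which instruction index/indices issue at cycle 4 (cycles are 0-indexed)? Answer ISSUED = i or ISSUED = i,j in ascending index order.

c0: i0 and  WAW r3
c1: i1,i2 ld/sll  2-wide
c2: i3 ld  no-port MEM/MEM
c3: i4,i5 ld/mulh  2-wide
c4: i6 and  WAW r4
c5: i7 sll  WAW r4
c6: i8 ld  tail

ISSUED = 6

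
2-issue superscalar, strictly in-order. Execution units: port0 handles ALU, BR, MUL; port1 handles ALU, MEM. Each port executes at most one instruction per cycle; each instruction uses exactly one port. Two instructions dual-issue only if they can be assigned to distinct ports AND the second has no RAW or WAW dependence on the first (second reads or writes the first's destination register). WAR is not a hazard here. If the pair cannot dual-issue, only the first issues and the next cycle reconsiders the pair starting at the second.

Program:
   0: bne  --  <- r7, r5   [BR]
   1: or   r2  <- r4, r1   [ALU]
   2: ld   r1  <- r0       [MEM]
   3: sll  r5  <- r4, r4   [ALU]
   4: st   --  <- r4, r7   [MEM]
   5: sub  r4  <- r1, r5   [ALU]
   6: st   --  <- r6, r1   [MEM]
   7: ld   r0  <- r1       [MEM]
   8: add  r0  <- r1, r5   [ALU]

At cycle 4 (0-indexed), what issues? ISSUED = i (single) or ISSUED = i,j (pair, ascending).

ISSUED = 7

0. bne;or @i0&i1  | pair
1. ld;sll @i2&i3  | pair
2. st;sub @i4&i5  | pair
3. st @i6  | no-port MEM/MEM
4. ld @i7  | WAW r0
5. add @i8  | tail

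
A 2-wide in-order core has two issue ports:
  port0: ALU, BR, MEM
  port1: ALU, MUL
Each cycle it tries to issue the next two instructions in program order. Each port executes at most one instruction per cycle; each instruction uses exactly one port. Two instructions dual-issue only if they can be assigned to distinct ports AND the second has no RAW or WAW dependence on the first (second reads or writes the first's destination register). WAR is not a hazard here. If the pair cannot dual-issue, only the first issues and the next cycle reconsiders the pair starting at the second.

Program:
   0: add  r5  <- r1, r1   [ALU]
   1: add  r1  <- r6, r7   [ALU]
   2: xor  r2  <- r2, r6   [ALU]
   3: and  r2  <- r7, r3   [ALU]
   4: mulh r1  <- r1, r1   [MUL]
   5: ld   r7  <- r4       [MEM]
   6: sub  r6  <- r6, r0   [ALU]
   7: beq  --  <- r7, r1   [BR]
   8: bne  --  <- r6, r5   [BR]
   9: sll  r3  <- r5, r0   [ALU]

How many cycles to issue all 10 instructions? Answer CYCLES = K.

t=0 i0,i1:add;add ; pair
t=1 i2:xor ; WAW r2
t=2 i3,i4:and;mulh ; pair
t=3 i5,i6:ld;sub ; pair
t=4 i7:beq ; no-port BR/BR
t=5 i8,i9:bne;sll ; pair

CYCLES = 6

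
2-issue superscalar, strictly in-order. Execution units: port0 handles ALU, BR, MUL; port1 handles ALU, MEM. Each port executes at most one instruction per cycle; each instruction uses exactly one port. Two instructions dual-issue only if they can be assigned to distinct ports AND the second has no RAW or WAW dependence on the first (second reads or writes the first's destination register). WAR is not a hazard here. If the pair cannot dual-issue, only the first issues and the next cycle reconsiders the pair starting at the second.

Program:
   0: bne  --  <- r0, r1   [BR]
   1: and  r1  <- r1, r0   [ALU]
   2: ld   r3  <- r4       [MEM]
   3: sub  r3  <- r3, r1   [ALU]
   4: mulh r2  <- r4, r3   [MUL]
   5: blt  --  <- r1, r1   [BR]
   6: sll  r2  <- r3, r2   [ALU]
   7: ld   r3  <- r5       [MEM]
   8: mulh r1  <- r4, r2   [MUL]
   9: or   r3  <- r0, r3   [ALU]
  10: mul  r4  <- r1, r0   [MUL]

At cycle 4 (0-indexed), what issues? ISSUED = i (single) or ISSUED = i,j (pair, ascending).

[0] i0+i1  bne.BR+and.ALU  -- 2-wide
[1] i2  ld.MEM  -- RAW+WAW r3
[2] i3  sub.ALU  -- RAW r3
[3] i4  mulh.MUL  -- no-port MUL/BR
[4] i5+i6  blt.BR+sll.ALU  -- 2-wide
[5] i7+i8  ld.MEM+mulh.MUL  -- 2-wide
[6] i9+i10  or.ALU+mul.MUL  -- 2-wide

ISSUED = 5,6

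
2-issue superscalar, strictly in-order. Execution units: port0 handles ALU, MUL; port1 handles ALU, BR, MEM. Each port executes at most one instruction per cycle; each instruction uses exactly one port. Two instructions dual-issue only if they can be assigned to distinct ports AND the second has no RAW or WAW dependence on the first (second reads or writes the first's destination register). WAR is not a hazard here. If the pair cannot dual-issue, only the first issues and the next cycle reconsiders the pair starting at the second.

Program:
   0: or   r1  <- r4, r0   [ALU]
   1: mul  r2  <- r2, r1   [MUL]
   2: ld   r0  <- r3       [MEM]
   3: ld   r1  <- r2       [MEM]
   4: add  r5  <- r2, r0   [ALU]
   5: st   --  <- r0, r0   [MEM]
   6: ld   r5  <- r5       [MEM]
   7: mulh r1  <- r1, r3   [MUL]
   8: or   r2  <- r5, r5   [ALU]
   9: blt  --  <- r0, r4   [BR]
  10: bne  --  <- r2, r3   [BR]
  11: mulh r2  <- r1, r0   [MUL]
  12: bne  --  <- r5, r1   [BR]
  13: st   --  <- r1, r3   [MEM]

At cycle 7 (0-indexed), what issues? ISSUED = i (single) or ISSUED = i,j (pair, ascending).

ISSUED = 12

#0 head=0: or i0 RAW r1
#1 head=1: mul/ld i1&i2 dual
#2 head=3: ld/add i3&i4 dual
#3 head=5: st i5 no-port MEM/MEM
#4 head=6: ld/mulh i6&i7 dual
#5 head=8: or/blt i8&i9 dual
#6 head=10: bne/mulh i10&i11 dual
#7 head=12: bne i12 no-port BR/MEM
#8 head=13: st i13 tail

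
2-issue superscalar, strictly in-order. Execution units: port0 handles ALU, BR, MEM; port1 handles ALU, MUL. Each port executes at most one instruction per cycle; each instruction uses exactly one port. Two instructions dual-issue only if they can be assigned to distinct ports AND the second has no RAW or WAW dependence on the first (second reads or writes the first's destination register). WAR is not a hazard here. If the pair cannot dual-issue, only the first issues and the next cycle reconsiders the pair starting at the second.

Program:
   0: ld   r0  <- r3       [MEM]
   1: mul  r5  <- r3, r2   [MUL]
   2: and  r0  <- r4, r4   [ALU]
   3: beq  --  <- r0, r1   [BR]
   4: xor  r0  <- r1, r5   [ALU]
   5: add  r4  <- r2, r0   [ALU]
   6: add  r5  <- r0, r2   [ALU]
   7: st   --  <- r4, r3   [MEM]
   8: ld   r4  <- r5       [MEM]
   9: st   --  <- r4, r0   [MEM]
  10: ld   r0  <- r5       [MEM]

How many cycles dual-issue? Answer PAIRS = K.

  cy0 -> i0&i1 (ld.MEM+mul.MUL) dual
  cy1 -> i2 (and.ALU) RAW r0
  cy2 -> i3&i4 (beq.BR+xor.ALU) dual
  cy3 -> i5&i6 (add.ALU+add.ALU) dual
  cy4 -> i7 (st.MEM) no-port MEM/MEM
  cy5 -> i8 (ld.MEM) no-port MEM/MEM
  cy6 -> i9 (st.MEM) no-port MEM/MEM
  cy7 -> i10 (ld.MEM) tail

PAIRS = 3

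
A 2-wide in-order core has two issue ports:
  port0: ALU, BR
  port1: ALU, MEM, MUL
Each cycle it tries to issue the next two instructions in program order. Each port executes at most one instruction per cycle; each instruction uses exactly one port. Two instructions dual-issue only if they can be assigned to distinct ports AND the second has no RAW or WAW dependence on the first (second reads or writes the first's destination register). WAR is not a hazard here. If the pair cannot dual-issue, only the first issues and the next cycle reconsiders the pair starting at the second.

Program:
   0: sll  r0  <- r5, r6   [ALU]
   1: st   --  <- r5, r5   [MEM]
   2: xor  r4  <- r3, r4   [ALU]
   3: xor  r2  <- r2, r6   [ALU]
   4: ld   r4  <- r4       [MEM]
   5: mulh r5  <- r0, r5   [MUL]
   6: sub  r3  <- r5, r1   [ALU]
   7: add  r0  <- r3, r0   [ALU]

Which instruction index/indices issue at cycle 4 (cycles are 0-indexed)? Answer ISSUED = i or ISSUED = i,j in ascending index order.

ISSUED = 6

c0: i0,i1 sll/st  2-wide
c1: i2,i3 xor/xor  2-wide
c2: i4 ld  no-port MEM/MUL
c3: i5 mulh  RAW r5
c4: i6 sub  RAW r3
c5: i7 add  tail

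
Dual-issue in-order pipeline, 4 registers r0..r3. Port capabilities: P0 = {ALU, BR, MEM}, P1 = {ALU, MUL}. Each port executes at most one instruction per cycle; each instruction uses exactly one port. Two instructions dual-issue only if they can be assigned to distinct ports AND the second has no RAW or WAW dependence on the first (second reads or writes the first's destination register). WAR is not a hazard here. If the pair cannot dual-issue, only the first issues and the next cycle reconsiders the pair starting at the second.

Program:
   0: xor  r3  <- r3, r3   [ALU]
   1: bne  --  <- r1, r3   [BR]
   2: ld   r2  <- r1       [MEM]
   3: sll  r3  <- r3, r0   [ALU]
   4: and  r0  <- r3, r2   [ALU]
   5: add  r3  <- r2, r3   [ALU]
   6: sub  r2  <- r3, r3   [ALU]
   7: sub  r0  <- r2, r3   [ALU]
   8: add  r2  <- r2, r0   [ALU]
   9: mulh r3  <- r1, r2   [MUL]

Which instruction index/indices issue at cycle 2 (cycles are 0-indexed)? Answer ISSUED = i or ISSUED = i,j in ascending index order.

ISSUED = 2,3

[0] i0  xor  -- RAW r3
[1] i1  bne  -- no-port BR/MEM
[2] i2+i3  ld sll  -- pair
[3] i4+i5  and add  -- pair
[4] i6  sub  -- RAW r2
[5] i7  sub  -- RAW r0
[6] i8  add  -- RAW r2
[7] i9  mulh  -- tail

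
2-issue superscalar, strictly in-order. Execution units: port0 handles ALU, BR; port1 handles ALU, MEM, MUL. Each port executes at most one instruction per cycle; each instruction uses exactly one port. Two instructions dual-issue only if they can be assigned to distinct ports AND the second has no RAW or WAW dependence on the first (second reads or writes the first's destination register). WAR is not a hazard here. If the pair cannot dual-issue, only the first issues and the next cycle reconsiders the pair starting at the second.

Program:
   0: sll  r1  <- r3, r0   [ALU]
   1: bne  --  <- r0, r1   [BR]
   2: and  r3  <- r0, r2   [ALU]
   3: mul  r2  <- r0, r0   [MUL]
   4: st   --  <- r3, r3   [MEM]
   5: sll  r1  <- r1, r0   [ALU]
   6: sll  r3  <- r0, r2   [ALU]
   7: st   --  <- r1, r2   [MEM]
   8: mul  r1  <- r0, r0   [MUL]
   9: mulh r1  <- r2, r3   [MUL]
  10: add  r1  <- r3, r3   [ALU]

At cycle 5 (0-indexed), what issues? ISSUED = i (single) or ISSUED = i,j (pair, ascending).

ISSUED = 8

#0 head=0: sll.ALU i0 RAW r1
#1 head=1: bne.BR;and.ALU i1,i2 2-wide
#2 head=3: mul.MUL i3 no-port MUL/MEM
#3 head=4: st.MEM;sll.ALU i4,i5 2-wide
#4 head=6: sll.ALU;st.MEM i6,i7 2-wide
#5 head=8: mul.MUL i8 no-port MUL/MUL
#6 head=9: mulh.MUL i9 WAW r1
#7 head=10: add.ALU i10 tail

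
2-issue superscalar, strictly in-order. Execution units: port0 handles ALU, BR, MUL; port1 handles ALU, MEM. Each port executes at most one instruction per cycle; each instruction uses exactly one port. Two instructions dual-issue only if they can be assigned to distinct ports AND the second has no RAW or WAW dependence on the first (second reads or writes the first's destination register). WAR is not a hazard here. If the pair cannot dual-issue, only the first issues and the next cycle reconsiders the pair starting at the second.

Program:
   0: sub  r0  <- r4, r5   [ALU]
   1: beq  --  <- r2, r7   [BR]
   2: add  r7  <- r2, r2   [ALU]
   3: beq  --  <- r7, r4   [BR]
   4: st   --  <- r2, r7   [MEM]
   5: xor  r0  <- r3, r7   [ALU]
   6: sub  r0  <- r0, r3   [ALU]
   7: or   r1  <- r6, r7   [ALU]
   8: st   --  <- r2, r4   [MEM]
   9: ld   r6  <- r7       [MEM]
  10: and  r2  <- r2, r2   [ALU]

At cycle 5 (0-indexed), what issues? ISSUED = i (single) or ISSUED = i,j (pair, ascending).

ISSUED = 8

#0 head=0: sub.ALU/beq.BR i0,i1 dual
#1 head=2: add.ALU i2 RAW r7
#2 head=3: beq.BR/st.MEM i3,i4 dual
#3 head=5: xor.ALU i5 RAW+WAW r0
#4 head=6: sub.ALU/or.ALU i6,i7 dual
#5 head=8: st.MEM i8 no-port MEM/MEM
#6 head=9: ld.MEM/and.ALU i9,i10 dual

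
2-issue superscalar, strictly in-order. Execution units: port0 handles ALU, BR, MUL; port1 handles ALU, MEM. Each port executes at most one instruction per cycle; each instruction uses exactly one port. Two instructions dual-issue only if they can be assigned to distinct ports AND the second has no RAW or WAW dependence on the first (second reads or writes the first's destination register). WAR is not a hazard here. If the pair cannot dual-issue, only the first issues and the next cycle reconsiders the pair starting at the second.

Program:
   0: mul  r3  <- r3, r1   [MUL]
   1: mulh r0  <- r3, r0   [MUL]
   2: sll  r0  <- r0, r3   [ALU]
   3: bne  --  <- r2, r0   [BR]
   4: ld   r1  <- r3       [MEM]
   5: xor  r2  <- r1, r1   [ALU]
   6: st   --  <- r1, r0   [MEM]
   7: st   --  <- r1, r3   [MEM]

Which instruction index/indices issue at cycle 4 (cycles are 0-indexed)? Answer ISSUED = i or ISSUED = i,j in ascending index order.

t=0 i0:mul ; no-port MUL/MUL
t=1 i1:mulh ; RAW+WAW r0
t=2 i2:sll ; RAW r0
t=3 i3/i4:bne ld ; dual
t=4 i5/i6:xor st ; dual
t=5 i7:st ; tail

ISSUED = 5,6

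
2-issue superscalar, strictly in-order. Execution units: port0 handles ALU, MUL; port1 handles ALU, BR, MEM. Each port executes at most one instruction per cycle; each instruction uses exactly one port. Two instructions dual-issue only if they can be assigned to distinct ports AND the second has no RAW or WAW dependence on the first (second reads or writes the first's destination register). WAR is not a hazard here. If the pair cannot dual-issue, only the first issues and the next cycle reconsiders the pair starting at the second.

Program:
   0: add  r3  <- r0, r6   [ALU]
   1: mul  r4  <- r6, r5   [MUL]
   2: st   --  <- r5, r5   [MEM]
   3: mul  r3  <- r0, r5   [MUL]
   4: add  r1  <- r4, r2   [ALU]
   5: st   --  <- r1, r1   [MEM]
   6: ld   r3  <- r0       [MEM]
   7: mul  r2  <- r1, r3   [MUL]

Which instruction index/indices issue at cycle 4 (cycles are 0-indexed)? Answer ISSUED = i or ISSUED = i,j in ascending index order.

ISSUED = 6

t=0 i0,i1:add;mul ; dual
t=1 i2,i3:st;mul ; dual
t=2 i4:add ; RAW r1
t=3 i5:st ; no-port MEM/MEM
t=4 i6:ld ; RAW r3
t=5 i7:mul ; tail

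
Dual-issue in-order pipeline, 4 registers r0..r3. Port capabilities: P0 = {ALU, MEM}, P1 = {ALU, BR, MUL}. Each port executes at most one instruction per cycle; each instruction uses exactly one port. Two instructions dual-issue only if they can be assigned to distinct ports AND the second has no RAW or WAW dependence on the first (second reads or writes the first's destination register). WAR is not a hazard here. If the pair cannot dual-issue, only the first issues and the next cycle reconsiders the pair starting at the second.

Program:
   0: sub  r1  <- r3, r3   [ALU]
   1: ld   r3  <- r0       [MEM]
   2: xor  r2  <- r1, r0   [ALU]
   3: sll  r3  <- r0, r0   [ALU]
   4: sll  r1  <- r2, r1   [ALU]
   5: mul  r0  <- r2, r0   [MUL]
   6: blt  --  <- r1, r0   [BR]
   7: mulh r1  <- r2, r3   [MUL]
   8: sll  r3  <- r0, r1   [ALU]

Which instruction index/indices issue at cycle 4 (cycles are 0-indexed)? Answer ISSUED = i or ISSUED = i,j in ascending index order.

ISSUED = 7

  cy0 -> i0&i1 (sub;ld) pair
  cy1 -> i2&i3 (xor;sll) pair
  cy2 -> i4&i5 (sll;mul) pair
  cy3 -> i6 (blt) no-port BR/MUL
  cy4 -> i7 (mulh) RAW r1
  cy5 -> i8 (sll) tail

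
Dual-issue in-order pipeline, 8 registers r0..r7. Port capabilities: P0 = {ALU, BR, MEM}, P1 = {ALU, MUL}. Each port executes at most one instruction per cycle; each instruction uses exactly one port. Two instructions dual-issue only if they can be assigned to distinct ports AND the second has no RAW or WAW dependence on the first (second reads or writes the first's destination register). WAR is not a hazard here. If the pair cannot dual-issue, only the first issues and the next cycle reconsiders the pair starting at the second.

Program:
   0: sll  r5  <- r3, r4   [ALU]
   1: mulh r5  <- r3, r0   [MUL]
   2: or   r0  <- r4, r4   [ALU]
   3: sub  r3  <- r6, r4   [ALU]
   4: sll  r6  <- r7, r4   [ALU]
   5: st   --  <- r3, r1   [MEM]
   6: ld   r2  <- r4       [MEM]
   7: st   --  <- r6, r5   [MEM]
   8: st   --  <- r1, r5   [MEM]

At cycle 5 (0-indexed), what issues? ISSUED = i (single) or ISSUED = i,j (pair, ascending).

#0 head=0: sll i0 WAW r5
#1 head=1: mulh+or i1/i2 pair
#2 head=3: sub+sll i3/i4 pair
#3 head=5: st i5 no-port MEM/MEM
#4 head=6: ld i6 no-port MEM/MEM
#5 head=7: st i7 no-port MEM/MEM
#6 head=8: st i8 tail

ISSUED = 7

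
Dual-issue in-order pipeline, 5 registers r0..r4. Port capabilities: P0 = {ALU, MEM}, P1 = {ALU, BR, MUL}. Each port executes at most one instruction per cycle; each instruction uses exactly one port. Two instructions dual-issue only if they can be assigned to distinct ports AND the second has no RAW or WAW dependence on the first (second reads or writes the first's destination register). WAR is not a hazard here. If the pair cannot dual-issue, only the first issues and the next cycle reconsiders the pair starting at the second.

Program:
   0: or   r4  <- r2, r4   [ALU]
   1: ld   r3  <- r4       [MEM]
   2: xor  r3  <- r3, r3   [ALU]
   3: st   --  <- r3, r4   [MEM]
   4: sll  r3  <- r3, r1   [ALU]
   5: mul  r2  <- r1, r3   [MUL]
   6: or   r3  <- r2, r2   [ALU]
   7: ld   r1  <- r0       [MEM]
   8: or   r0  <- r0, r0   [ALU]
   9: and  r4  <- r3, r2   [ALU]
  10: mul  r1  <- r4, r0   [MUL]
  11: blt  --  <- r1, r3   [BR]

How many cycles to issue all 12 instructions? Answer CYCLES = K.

CYCLES = 9

#0 head=0: or i0 RAW r4
#1 head=1: ld i1 RAW+WAW r3
#2 head=2: xor i2 RAW r3
#3 head=3: st+sll i3/i4 dual
#4 head=5: mul i5 RAW r2
#5 head=6: or+ld i6/i7 dual
#6 head=8: or+and i8/i9 dual
#7 head=10: mul i10 no-port MUL/BR
#8 head=11: blt i11 tail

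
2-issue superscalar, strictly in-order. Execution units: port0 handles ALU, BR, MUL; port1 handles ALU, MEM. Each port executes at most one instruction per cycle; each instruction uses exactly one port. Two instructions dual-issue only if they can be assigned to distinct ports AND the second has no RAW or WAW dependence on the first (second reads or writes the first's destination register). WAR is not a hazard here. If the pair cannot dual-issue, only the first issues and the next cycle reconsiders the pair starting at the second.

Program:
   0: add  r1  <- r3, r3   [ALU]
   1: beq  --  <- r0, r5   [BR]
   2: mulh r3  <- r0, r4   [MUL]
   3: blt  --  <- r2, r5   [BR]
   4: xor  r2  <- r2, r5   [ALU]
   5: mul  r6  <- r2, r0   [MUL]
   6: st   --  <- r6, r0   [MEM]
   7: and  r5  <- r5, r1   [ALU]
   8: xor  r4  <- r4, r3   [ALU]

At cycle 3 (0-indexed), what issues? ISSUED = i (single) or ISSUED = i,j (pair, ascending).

ISSUED = 5

  cy0 -> i0&i1 (add.ALU/beq.BR) pair
  cy1 -> i2 (mulh.MUL) no-port MUL/BR
  cy2 -> i3&i4 (blt.BR/xor.ALU) pair
  cy3 -> i5 (mul.MUL) RAW r6
  cy4 -> i6&i7 (st.MEM/and.ALU) pair
  cy5 -> i8 (xor.ALU) tail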